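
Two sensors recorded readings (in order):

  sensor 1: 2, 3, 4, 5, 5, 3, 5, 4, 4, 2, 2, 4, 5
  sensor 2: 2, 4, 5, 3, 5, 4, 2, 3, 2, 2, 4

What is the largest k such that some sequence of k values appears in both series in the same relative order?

9

Match 2 at sensor 1[1]=sensor 2[1]; then 4 at sensor 1[3]=sensor 2[2]; then 5 at sensor 1[5]=sensor 2[3]; then 3 at sensor 1[6]=sensor 2[4]; then 5 at sensor 1[7]=sensor 2[5]; then 4 at sensor 1[8]=sensor 2[6]; then 2 at sensor 1[10]=sensor 2[9]; then 2 at sensor 1[11]=sensor 2[10]; then 4 at sensor 1[12]=sensor 2[11] — 9 values in the same relative order in both. The LCS DP gives dp[13][11] = 9, so this is optimal.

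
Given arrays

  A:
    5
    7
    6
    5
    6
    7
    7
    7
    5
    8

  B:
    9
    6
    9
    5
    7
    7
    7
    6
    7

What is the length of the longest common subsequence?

Match 5 at A[1]=B[4]; then 7 at A[2]=B[5]; then 7 at A[6]=B[6]; then 7 at A[7]=B[7]; then 7 at A[8]=B[9] — 5 values in the same relative order in both. The LCS DP gives dp[10][9] = 5, so this is optimal.

5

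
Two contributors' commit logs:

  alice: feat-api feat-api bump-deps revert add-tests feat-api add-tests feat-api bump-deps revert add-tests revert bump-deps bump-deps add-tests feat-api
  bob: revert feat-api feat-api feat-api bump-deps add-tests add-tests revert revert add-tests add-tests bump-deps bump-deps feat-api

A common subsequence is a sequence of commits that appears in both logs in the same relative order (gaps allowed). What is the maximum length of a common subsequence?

Taking feat-api at alice[1]=bob[3] → feat-api at alice[2]=bob[4] → bump-deps at alice[3]=bob[5] → add-tests at alice[5]=bob[6] → add-tests at alice[7]=bob[7] → revert at alice[10]=bob[9] → add-tests at alice[11]=bob[11] → bump-deps at alice[13]=bob[12] → bump-deps at alice[14]=bob[13] → feat-api at alice[16]=bob[14] gives a common subsequence of length 10. Since dp[16][14] = 10, nothing longer is possible.

10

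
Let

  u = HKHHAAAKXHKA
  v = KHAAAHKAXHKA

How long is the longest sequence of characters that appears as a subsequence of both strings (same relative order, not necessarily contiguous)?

10

Match K at u[2]=v[1] → H at u[4]=v[2] → A at u[5]=v[3] → A at u[6]=v[4] → A at u[7]=v[5] → K at u[8]=v[7] → X at u[9]=v[9] → H at u[10]=v[10] → K at u[11]=v[11] → A at u[12]=v[12] — 10 characters in the same relative order in both. The LCS DP gives dp[12][12] = 10, so this is optimal.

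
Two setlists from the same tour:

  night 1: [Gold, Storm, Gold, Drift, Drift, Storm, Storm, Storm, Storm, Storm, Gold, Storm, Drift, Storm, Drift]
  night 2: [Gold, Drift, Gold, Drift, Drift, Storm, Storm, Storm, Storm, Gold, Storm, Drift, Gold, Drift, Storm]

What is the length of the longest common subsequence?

12

Match Gold (night 1 #1, night 2 #1); then Gold (night 1 #3, night 2 #3); then Drift (night 1 #4, night 2 #4); then Drift (night 1 #5, night 2 #5); then Storm (night 1 #6, night 2 #6); then Storm (night 1 #7, night 2 #7); then Storm (night 1 #8, night 2 #8); then Storm (night 1 #9, night 2 #9); then Storm (night 1 #10, night 2 #11); then Gold (night 1 #11, night 2 #13); then Drift (night 1 #13, night 2 #14); then Storm (night 1 #14, night 2 #15) — 12 songs in the same relative order in both, and the DP table's final entry dp[15][15] is also 12, so no common subsequence is longer.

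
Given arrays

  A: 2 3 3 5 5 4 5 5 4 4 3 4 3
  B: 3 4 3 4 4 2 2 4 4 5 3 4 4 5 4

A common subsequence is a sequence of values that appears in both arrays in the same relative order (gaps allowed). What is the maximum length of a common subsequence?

7

One common subsequence of length 7: 3 [2,1] → 3 [3,3] → 4 [6,9] → 5 [7,10] → 4 [9,12] → 4 [10,13] → 4 [12,15], and the DP table's final entry dp[13][15] is also 7, so no common subsequence is longer.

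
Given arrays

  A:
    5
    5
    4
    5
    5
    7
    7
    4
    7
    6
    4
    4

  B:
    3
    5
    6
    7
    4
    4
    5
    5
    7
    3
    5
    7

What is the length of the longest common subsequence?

Match 5 (A #1, B #2); then 4 (A #3, B #6); then 5 (A #4, B #7); then 5 (A #5, B #8); then 7 (A #6, B #9); then 7 (A #9, B #12) — 6 values in the same relative order in both. dp[12][12] = 6 confirms this is the maximum.

6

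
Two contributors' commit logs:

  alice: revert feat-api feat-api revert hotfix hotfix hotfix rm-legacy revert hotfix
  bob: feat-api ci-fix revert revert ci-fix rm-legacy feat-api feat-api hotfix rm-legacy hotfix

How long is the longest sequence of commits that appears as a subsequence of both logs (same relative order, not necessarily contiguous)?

One common subsequence of length 6: revert at alice[1]=bob[4], then feat-api at alice[2]=bob[7], then feat-api at alice[3]=bob[8], then hotfix at alice[7]=bob[9], then rm-legacy at alice[8]=bob[10], then hotfix at alice[10]=bob[11]. The LCS DP gives dp[10][11] = 6, so this is optimal.

6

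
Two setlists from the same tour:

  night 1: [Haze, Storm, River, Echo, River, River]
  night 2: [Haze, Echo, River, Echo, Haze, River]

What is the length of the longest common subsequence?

Match Haze [1,1] → River [3,3] → Echo [4,4] → River [6,6] — 4 songs in the same relative order in both. Since dp[6][6] = 4, nothing longer is possible.

4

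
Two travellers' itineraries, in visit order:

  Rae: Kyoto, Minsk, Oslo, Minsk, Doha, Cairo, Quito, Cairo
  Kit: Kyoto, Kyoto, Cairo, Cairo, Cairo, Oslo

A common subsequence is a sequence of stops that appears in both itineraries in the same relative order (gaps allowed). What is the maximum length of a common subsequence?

3

Pick Kyoto (Rae #1, Kit #2) → Cairo (Rae #6, Kit #4) → Cairo (Rae #8, Kit #5); all 3 stops appear in both, in order. dp[8][6] = 3 confirms this is the maximum.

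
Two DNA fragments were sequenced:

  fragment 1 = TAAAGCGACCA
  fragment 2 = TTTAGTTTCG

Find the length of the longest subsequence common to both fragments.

5

Let dp[i][j] be the LCS length of the first i bases of fragment 1 and the first j bases of fragment 2. dp[i][j] = dp[i-1][j-1]+1 when the i-th and j-th bases match, else max(dp[i-1][j], dp[i][j-1]).
    ·  T  T  T  A  G  T  T  T  C  G
 ·  0  0  0  0  0  0  0  0  0  0  0
 T  0  1  1  1  1  1  1  1  1  1  1
 A  0  1  1  1  2  2  2  2  2  2  2
 A  0  1  1  1  2  2  2  2  2  2  2
 A  0  1  1  1  2  2  2  2  2  2  2
 G  0  1  1  1  2  3  3  3  3  3  3
 C  0  1  1  1  2  3  3  3  3  4  4
 G  0  1  1  1  2  3  3  3  3  4  5
 A  0  1  1  1  2  3  3  3  3  4  5
 C  0  1  1  1  2  3  3  3  3  4  5
 C  0  1  1  1  2  3  3  3  3  4  5
 A  0  1  1  1  2  3  3  3  3  4  5
dp[11][10] = 5. One LCS (by backtracking along matches): TAGCG.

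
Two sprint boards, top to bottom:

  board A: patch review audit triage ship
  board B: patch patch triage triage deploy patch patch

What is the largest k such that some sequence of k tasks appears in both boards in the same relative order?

Match patch [1,2], triage [4,4] — 2 tasks in the same relative order in both. Since dp[5][7] = 2, nothing longer is possible.

2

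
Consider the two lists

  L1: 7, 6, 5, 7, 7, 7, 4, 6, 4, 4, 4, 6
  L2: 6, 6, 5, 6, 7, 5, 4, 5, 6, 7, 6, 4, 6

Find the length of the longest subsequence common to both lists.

7

Taking 6 [2,2]; then 5 [3,3]; then 7 [4,5]; then 7 [6,10]; then 6 [8,11]; then 4 [11,12]; then 6 [12,13] gives a common subsequence of length 7. dp[12][13] = 7 confirms this is the maximum.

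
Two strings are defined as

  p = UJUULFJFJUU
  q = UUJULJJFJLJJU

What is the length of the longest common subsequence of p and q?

Taking U (p #1, q #2) → J (p #2, q #3) → U (p #4, q #4) → L (p #5, q #5) → F (p #6, q #8) → J (p #7, q #11) → J (p #9, q #12) → U (p #11, q #13) gives a common subsequence of length 8. dp[11][13] = 8 confirms this is the maximum.

8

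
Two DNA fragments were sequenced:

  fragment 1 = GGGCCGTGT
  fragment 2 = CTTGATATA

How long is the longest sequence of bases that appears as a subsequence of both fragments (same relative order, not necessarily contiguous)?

Taking C at fragment 1[4]=fragment 2[1], G at fragment 1[6]=fragment 2[4], T at fragment 1[7]=fragment 2[6], T at fragment 1[9]=fragment 2[8] gives a common subsequence of length 4, and the DP table's final entry dp[9][9] is also 4, so no common subsequence is longer.

4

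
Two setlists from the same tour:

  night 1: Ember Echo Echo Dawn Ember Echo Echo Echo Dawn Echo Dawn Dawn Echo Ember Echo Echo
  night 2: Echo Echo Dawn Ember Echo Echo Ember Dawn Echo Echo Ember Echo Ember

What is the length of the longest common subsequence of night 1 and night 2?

Taking Echo at night 1[2]=night 2[1]; then Echo at night 1[3]=night 2[2]; then Dawn at night 1[4]=night 2[3]; then Ember at night 1[5]=night 2[4]; then Echo at night 1[6]=night 2[5]; then Echo at night 1[7]=night 2[6]; then Dawn at night 1[9]=night 2[8]; then Echo at night 1[10]=night 2[9]; then Echo at night 1[13]=night 2[10]; then Ember at night 1[14]=night 2[11]; then Echo at night 1[15]=night 2[12] gives a common subsequence of length 11, and the DP table's final entry dp[16][13] is also 11, so no common subsequence is longer.

11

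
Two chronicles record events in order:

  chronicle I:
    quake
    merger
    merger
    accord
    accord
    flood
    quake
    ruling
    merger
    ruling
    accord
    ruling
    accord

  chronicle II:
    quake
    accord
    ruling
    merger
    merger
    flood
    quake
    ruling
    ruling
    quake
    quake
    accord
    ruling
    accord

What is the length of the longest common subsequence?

One common subsequence of length 10: quake (chronicle I #1, chronicle II #1); then merger (chronicle I #2, chronicle II #4); then merger (chronicle I #3, chronicle II #5); then flood (chronicle I #6, chronicle II #6); then quake (chronicle I #7, chronicle II #7); then ruling (chronicle I #8, chronicle II #8); then ruling (chronicle I #10, chronicle II #9); then accord (chronicle I #11, chronicle II #12); then ruling (chronicle I #12, chronicle II #13); then accord (chronicle I #13, chronicle II #14). The LCS DP gives dp[13][14] = 10, so this is optimal.

10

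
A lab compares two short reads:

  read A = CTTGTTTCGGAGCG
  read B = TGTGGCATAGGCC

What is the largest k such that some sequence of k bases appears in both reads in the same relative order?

One common subsequence of length 8: T at read A[3]=read B[1]; then G at read A[4]=read B[2]; then T at read A[7]=read B[3]; then G at read A[9]=read B[4]; then G at read A[10]=read B[5]; then A at read A[11]=read B[9]; then G at read A[12]=read B[11]; then C at read A[13]=read B[13]. Since dp[14][13] = 8, nothing longer is possible.

8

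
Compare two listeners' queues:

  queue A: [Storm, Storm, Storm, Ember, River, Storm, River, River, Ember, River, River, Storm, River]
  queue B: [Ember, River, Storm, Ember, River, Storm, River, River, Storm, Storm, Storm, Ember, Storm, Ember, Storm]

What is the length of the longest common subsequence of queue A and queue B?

Pick Storm [3,3], then Ember [4,4], then River [5,5], then Storm [6,6], then River [7,7], then River [8,8], then Ember [9,14], then Storm [12,15]; all 8 songs appear in both, in order. Since dp[13][15] = 8, nothing longer is possible.

8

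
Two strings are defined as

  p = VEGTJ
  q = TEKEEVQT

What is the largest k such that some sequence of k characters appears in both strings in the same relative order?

Taking V at p[1]=q[6], T at p[4]=q[8] gives a common subsequence of length 2. The LCS DP gives dp[5][8] = 2, so this is optimal.

2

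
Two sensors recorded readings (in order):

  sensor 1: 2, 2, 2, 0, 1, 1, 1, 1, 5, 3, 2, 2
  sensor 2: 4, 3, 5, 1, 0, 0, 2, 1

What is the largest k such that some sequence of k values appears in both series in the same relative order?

Let dp[i][j] be the LCS length of the first i values of sensor 1 and the first j values of sensor 2. dp[i][j] = dp[i-1][j-1]+1 when the i-th and j-th values match, else max(dp[i-1][j], dp[i][j-1]).
    ·  4  3  5  1  0  0  2  1
 ·  0  0  0  0  0  0  0  0  0
 2  0  0  0  0  0  0  0  1  1
 2  0  0  0  0  0  0  0  1  1
 2  0  0  0  0  0  0  0  1  1
 0  0  0  0  0  0  1  1  1  1
 1  0  0  0  0  1  1  1  1  2
 1  0  0  0  0  1  1  1  1  2
 1  0  0  0  0  1  1  1  1  2
 1  0  0  0  0  1  1  1  1  2
 5  0  0  0  1  1  1  1  1  2
 3  0  0  1  1  1  1  1  1  2
 2  0  0  1  1  1  1  1  2  2
 2  0  0  1  1  1  1  1  2  2
dp[12][8] = 2. One LCS (by backtracking along matches): 2, 1.

2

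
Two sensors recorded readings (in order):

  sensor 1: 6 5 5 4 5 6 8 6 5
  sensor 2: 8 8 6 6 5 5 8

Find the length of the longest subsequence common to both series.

4

Match 6 [1,4], 5 [3,5], 5 [5,6], 8 [7,7] — 4 values in the same relative order in both, and the DP table's final entry dp[9][7] is also 4, so no common subsequence is longer.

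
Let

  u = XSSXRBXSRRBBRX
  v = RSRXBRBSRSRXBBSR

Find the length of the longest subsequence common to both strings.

10

Match S at u[2]=v[2], X at u[4]=v[4], R at u[5]=v[6], B at u[6]=v[7], S at u[8]=v[8], R at u[9]=v[9], R at u[10]=v[11], B at u[11]=v[13], B at u[12]=v[14], R at u[13]=v[16] — 10 characters in the same relative order in both. The LCS DP gives dp[14][16] = 10, so this is optimal.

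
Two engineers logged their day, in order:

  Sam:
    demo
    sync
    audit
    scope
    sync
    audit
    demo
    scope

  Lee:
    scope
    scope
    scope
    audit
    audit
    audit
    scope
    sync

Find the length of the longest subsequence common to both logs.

One common subsequence of length 3: audit (Sam #3, Lee #6); then scope (Sam #4, Lee #7); then sync (Sam #5, Lee #8), and the DP table's final entry dp[8][8] is also 3, so no common subsequence is longer.

3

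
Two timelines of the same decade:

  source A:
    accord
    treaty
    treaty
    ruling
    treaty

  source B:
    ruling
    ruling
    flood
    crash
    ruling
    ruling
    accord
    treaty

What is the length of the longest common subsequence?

One common subsequence of length 2: accord (source A #1, source B #7), then treaty (source A #5, source B #8). Since dp[5][8] = 2, nothing longer is possible.

2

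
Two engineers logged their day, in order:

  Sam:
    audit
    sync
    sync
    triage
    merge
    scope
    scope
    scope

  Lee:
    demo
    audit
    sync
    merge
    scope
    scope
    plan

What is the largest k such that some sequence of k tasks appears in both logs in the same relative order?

5

Taking audit [1,2] → sync [3,3] → merge [5,4] → scope [6,5] → scope [7,6] gives a common subsequence of length 5. dp[8][7] = 5 confirms this is the maximum.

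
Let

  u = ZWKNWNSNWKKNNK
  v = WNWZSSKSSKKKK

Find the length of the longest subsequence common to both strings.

Pick W (u #2, v #1) → N (u #4, v #2) → W (u #5, v #3) → S (u #7, v #9) → K (u #10, v #11) → K (u #11, v #12) → K (u #14, v #13); all 7 characters appear in both, in order. The LCS DP gives dp[14][13] = 7, so this is optimal.

7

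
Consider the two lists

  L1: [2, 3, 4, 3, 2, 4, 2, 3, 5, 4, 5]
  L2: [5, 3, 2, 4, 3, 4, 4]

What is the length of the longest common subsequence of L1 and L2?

5

Let dp[i][j] be the LCS length of the first i values of L1 and the first j values of L2. dp[i][j] = dp[i-1][j-1]+1 when the i-th and j-th values match, else max(dp[i-1][j], dp[i][j-1]).
    ·  5  3  2  4  3  4  4
 ·  0  0  0  0  0  0  0  0
 2  0  0  0  1  1  1  1  1
 3  0  0  1  1  1  2  2  2
 4  0  0  1  1  2  2  3  3
 3  0  0  1  1  2  3  3  3
 2  0  0  1  2  2  3  3  3
 4  0  0  1  2  3  3  4  4
 2  0  0  1  2  3  3  4  4
 3  0  0  1  2  3  4  4  4
 5  0  1  1  2  3  4  4  4
 4  0  1  1  2  3  4  5  5
 5  0  1  1  2  3  4  5  5
dp[11][7] = 5. One LCS (by backtracking along matches): 2, 4, 3, 4, 4.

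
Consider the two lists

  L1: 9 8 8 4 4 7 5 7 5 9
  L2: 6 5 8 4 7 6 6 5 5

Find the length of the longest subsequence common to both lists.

Let dp[i][j] be the LCS length of the first i values of L1 and the first j values of L2. dp[i][j] = dp[i-1][j-1]+1 when the i-th and j-th values match, else max(dp[i-1][j], dp[i][j-1]).
    ·  6  5  8  4  7  6  6  5  5
 ·  0  0  0  0  0  0  0  0  0  0
 9  0  0  0  0  0  0  0  0  0  0
 8  0  0  0  1  1  1  1  1  1  1
 8  0  0  0  1  1  1  1  1  1  1
 4  0  0  0  1  2  2  2  2  2  2
 4  0  0  0  1  2  2  2  2  2  2
 7  0  0  0  1  2  3  3  3  3  3
 5  0  0  1  1  2  3  3  3  4  4
 7  0  0  1  1  2  3  3  3  4  4
 5  0  0  1  1  2  3  3  3  4  5
 9  0  0  1  1  2  3  3  3  4  5
dp[10][9] = 5. One LCS (by backtracking along matches): 8, 4, 7, 5, 5.

5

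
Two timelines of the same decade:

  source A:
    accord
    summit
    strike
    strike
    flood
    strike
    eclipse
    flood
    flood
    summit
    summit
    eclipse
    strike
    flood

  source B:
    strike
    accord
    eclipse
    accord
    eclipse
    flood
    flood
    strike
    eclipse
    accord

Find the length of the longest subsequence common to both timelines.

5

One common subsequence of length 5: accord at source A[1]=source B[4]; then eclipse at source A[7]=source B[5]; then flood at source A[8]=source B[6]; then flood at source A[9]=source B[7]; then eclipse at source A[12]=source B[9]. Since dp[14][10] = 5, nothing longer is possible.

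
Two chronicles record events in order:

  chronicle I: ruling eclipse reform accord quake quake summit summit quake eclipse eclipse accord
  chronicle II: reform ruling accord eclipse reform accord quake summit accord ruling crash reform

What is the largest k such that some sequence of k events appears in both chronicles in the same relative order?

Pick ruling (chronicle I #1, chronicle II #2), then eclipse (chronicle I #2, chronicle II #4), then reform (chronicle I #3, chronicle II #5), then accord (chronicle I #4, chronicle II #6), then quake (chronicle I #6, chronicle II #7), then summit (chronicle I #8, chronicle II #8), then accord (chronicle I #12, chronicle II #9); all 7 events appear in both, in order. Since dp[12][12] = 7, nothing longer is possible.

7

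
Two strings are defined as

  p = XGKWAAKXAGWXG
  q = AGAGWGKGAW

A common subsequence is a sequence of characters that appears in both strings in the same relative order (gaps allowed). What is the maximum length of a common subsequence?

Let dp[i][j] be the LCS length of the first i characters of p and the first j characters of q. dp[i][j] = dp[i-1][j-1]+1 when the i-th and j-th characters match, else max(dp[i-1][j], dp[i][j-1]).
    ·  A  G  A  G  W  G  K  G  A  W
 ·  0  0  0  0  0  0  0  0  0  0  0
 X  0  0  0  0  0  0  0  0  0  0  0
 G  0  0  1  1  1  1  1  1  1  1  1
 K  0  0  1  1  1  1  1  2  2  2  2
 W  0  0  1  1  1  2  2  2  2  2  3
 A  0  1  1  2  2  2  2  2  2  3  3
 A  0  1  1  2  2  2  2  2  2  3  3
 K  0  1  1  2  2  2  2  3  3  3  3
 X  0  1  1  2  2  2  2  3  3  3  3
 A  0  1  1  2  2  2  2  3  3  4  4
 G  0  1  2  2  3  3  3  3  4  4  4
 W  0  1  2  2  3  4  4  4  4  4  5
 X  0  1  2  2  3  4  4  4  4  4  5
 G  0  1  2  2  3  4  5  5  5  5  5
dp[13][10] = 5. One LCS (by backtracking along matches): GWKAW.

5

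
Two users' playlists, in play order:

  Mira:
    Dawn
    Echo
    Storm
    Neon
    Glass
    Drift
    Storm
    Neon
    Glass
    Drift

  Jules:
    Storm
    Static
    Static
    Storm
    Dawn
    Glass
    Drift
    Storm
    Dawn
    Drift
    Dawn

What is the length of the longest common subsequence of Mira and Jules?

5

Match Dawn [1,5] → Glass [5,6] → Drift [6,7] → Storm [7,8] → Drift [10,10] — 5 songs in the same relative order in both. dp[10][11] = 5 confirms this is the maximum.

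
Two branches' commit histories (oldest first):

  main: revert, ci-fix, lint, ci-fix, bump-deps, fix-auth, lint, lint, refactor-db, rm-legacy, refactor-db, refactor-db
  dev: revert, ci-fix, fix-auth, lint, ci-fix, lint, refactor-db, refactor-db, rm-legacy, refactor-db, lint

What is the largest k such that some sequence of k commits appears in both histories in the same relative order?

Pick revert at main[1]=dev[1]; then ci-fix at main[2]=dev[2]; then lint at main[3]=dev[4]; then ci-fix at main[4]=dev[5]; then lint at main[7]=dev[6]; then refactor-db at main[9]=dev[8]; then rm-legacy at main[10]=dev[9]; then refactor-db at main[11]=dev[10]; all 8 commits appear in both, in order. The LCS DP gives dp[12][11] = 8, so this is optimal.

8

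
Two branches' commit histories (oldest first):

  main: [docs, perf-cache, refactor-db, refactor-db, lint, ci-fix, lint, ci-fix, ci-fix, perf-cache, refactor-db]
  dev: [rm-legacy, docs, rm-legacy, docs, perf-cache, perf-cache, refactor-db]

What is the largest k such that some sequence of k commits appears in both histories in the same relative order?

4

One common subsequence of length 4: docs [1,4]; then perf-cache [2,5]; then perf-cache [10,6]; then refactor-db [11,7]. dp[11][7] = 4 confirms this is the maximum.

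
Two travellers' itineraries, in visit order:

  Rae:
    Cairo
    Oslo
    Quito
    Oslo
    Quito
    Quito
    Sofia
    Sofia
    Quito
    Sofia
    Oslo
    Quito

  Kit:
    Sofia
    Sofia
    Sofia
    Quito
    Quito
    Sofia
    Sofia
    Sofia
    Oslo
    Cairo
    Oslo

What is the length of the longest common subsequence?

Taking Quito (Rae #5, Kit #4); then Quito (Rae #6, Kit #5); then Sofia (Rae #7, Kit #6); then Sofia (Rae #8, Kit #7); then Sofia (Rae #10, Kit #8); then Oslo (Rae #11, Kit #11) gives a common subsequence of length 6. The LCS DP gives dp[12][11] = 6, so this is optimal.

6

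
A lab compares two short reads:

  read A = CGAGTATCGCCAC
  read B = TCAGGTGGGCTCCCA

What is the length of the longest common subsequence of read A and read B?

One common subsequence of length 9: C [1,2], then G [2,4], then G [4,5], then T [5,6], then T [7,11], then C [8,12], then C [10,13], then C [11,14], then A [12,15]. Since dp[13][15] = 9, nothing longer is possible.

9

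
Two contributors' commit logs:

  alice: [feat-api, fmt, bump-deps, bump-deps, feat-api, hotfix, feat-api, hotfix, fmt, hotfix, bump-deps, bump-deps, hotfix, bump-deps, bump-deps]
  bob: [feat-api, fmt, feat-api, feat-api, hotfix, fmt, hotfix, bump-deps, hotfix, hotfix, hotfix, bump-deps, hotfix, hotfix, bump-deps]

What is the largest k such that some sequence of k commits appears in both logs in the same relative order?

Match feat-api [1,1] → fmt [2,2] → feat-api [5,3] → feat-api [7,4] → hotfix [8,5] → fmt [9,6] → hotfix [10,7] → bump-deps [11,8] → bump-deps [12,12] → hotfix [13,14] → bump-deps [15,15] — 11 commits in the same relative order in both. Since dp[15][15] = 11, nothing longer is possible.

11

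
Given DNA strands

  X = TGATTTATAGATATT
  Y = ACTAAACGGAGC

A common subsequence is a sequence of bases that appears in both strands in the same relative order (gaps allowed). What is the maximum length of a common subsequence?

Match T at X[1]=Y[3], then A at X[3]=Y[4], then A at X[7]=Y[5], then A at X[9]=Y[6], then G at X[10]=Y[9], then A at X[11]=Y[10] — 6 bases in the same relative order in both. dp[15][12] = 6 confirms this is the maximum.

6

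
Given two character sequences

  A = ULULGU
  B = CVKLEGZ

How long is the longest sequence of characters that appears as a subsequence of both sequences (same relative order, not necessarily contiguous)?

Let dp[i][j] be the LCS length of the first i characters of A and the first j characters of B. dp[i][j] = dp[i-1][j-1]+1 when the i-th and j-th characters match, else max(dp[i-1][j], dp[i][j-1]).
    ·  C  V  K  L  E  G  Z
 ·  0  0  0  0  0  0  0  0
 U  0  0  0  0  0  0  0  0
 L  0  0  0  0  1  1  1  1
 U  0  0  0  0  1  1  1  1
 L  0  0  0  0  1  1  1  1
 G  0  0  0  0  1  1  2  2
 U  0  0  0  0  1  1  2  2
dp[6][7] = 2. One LCS (by backtracking along matches): LG.

2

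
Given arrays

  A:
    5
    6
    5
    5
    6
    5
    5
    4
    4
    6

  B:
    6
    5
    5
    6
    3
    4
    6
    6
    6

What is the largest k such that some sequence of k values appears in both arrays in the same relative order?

6

Let dp[i][j] be the LCS length of the first i values of A and the first j values of B. dp[i][j] = dp[i-1][j-1]+1 when the i-th and j-th values match, else max(dp[i-1][j], dp[i][j-1]).
    ·  6  5  5  6  3  4  6  6  6
 ·  0  0  0  0  0  0  0  0  0  0
 5  0  0  1  1  1  1  1  1  1  1
 6  0  1  1  1  2  2  2  2  2  2
 5  0  1  2  2  2  2  2  2  2  2
 5  0  1  2  3  3  3  3  3  3  3
 6  0  1  2  3  4  4  4  4  4  4
 5  0  1  2  3  4  4  4  4  4  4
 5  0  1  2  3  4  4  4  4  4  4
 4  0  1  2  3  4  4  5  5  5  5
 4  0  1  2  3  4  4  5  5  5  5
 6  0  1  2  3  4  4  5  6  6  6
dp[10][9] = 6. One LCS (by backtracking along matches): 6, 5, 5, 6, 4, 6.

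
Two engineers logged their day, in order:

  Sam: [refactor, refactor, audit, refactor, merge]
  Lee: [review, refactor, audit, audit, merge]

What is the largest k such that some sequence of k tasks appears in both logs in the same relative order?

3

Match refactor [1,2], audit [3,4], merge [5,5] — 3 tasks in the same relative order in both. dp[5][5] = 3 confirms this is the maximum.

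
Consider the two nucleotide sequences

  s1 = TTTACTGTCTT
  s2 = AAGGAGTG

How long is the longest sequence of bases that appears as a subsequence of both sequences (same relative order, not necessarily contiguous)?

Let dp[i][j] be the LCS length of the first i bases of s1 and the first j bases of s2. dp[i][j] = dp[i-1][j-1]+1 when the i-th and j-th bases match, else max(dp[i-1][j], dp[i][j-1]).
    ·  A  A  G  G  A  G  T  G
 ·  0  0  0  0  0  0  0  0  0
 T  0  0  0  0  0  0  0  1  1
 T  0  0  0  0  0  0  0  1  1
 T  0  0  0  0  0  0  0  1  1
 A  0  1  1  1  1  1  1  1  1
 C  0  1  1  1  1  1  1  1  1
 T  0  1  1  1  1  1  1  2  2
 G  0  1  1  2  2  2  2  2  3
 T  0  1  1  2  2  2  2  3  3
 C  0  1  1  2  2  2  2  3  3
 T  0  1  1  2  2  2  2  3  3
 T  0  1  1  2  2  2  2  3  3
dp[11][8] = 3. One LCS (by backtracking along matches): ATG.

3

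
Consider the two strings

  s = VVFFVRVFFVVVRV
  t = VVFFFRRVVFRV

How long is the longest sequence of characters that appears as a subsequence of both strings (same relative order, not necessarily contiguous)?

9

One common subsequence of length 9: V (s #1, t #1), V (s #2, t #2), F (s #3, t #4), F (s #4, t #5), V (s #5, t #8), V (s #7, t #9), F (s #9, t #10), R (s #13, t #11), V (s #14, t #12). Since dp[14][12] = 9, nothing longer is possible.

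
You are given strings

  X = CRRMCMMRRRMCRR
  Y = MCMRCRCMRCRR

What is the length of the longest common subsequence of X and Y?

Match C (X #1, Y #2) → R (X #2, Y #4) → R (X #3, Y #6) → C (X #5, Y #7) → M (X #7, Y #8) → R (X #10, Y #9) → C (X #12, Y #10) → R (X #13, Y #11) → R (X #14, Y #12) — 9 characters in the same relative order in both. dp[14][12] = 9 confirms this is the maximum.

9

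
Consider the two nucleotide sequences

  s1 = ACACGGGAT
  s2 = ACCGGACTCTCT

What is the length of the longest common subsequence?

7

Pick A (s1 #1, s2 #1); then C (s1 #2, s2 #2); then C (s1 #4, s2 #3); then G (s1 #6, s2 #4); then G (s1 #7, s2 #5); then A (s1 #8, s2 #6); then T (s1 #9, s2 #12); all 7 bases appear in both, in order. The LCS DP gives dp[9][12] = 7, so this is optimal.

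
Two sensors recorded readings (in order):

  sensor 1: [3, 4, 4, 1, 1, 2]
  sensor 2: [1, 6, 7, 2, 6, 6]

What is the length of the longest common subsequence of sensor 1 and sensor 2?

2

One common subsequence of length 2: 1 at sensor 1[4]=sensor 2[1], then 2 at sensor 1[6]=sensor 2[4]. The LCS DP gives dp[6][6] = 2, so this is optimal.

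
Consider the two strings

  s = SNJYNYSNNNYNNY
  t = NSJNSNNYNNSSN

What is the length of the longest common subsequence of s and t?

Match S (s #1, t #2); then J (s #3, t #3); then N (s #5, t #4); then S (s #7, t #5); then N (s #8, t #6); then N (s #9, t #7); then N (s #10, t #9); then N (s #12, t #10); then N (s #13, t #13) — 9 characters in the same relative order in both, and the DP table's final entry dp[14][13] is also 9, so no common subsequence is longer.

9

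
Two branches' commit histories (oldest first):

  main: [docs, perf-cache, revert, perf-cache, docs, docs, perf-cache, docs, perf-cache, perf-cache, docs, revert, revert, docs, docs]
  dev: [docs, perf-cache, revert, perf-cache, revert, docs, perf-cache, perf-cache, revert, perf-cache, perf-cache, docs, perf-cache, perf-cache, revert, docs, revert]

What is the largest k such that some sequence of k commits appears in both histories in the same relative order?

Match docs (main #1, dev #1) → perf-cache (main #2, dev #2) → revert (main #3, dev #3) → perf-cache (main #4, dev #4) → docs (main #5, dev #6) → perf-cache (main #7, dev #11) → docs (main #8, dev #12) → perf-cache (main #9, dev #13) → perf-cache (main #10, dev #14) → docs (main #11, dev #16) → revert (main #13, dev #17) — 11 commits in the same relative order in both. Since dp[15][17] = 11, nothing longer is possible.

11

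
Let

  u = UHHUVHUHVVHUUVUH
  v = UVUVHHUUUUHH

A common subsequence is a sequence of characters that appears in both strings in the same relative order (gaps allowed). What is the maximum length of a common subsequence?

Pick U at u[1]=v[1], U at u[4]=v[3], V at u[5]=v[4], H at u[6]=v[6], U at u[7]=v[7], U at u[12]=v[8], U at u[13]=v[9], U at u[15]=v[10], H at u[16]=v[12]; all 9 characters appear in both, in order. Since dp[16][12] = 9, nothing longer is possible.

9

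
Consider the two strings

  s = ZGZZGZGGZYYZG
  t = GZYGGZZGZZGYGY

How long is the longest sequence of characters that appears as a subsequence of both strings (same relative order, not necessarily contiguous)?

9

Pick Z [1,2], then G [2,5], then Z [3,6], then Z [4,7], then G [5,8], then Z [6,10], then G [7,11], then G [8,13], then Y [11,14]; all 9 characters appear in both, in order. Since dp[13][14] = 9, nothing longer is possible.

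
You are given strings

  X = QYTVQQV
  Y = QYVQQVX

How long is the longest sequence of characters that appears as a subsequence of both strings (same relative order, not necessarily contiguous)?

Taking Q at X[1]=Y[1] → Y at X[2]=Y[2] → V at X[4]=Y[3] → Q at X[5]=Y[4] → Q at X[6]=Y[5] → V at X[7]=Y[6] gives a common subsequence of length 6. The LCS DP gives dp[7][7] = 6, so this is optimal.

6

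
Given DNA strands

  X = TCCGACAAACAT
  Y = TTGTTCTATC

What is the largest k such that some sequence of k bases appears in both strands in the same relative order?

Let dp[i][j] be the LCS length of the first i bases of X and the first j bases of Y. dp[i][j] = dp[i-1][j-1]+1 when the i-th and j-th bases match, else max(dp[i-1][j], dp[i][j-1]).
    ·  T  T  G  T  T  C  T  A  T  C
 ·  0  0  0  0  0  0  0  0  0  0  0
 T  0  1  1  1  1  1  1  1  1  1  1
 C  0  1  1  1  1  1  2  2  2  2  2
 C  0  1  1  1  1  1  2  2  2  2  3
 G  0  1  1  2  2  2  2  2  2  2  3
 A  0  1  1  2  2  2  2  2  3  3  3
 C  0  1  1  2  2  2  3  3  3  3  4
 A  0  1  1  2  2  2  3  3  4  4  4
 A  0  1  1  2  2  2  3  3  4  4  4
 A  0  1  1  2  2  2  3  3  4  4  4
 C  0  1  1  2  2  2  3  3  4  4  5
 A  0  1  1  2  2  2  3  3  4  4  5
 T  0  1  2  2  3  3  3  4  4  5  5
dp[12][10] = 5. One LCS (by backtracking along matches): TGCAC.

5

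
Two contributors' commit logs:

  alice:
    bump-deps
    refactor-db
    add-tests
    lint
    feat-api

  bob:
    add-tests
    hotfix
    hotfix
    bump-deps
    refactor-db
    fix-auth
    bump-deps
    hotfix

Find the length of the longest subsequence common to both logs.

2

Pick bump-deps (alice #1, bob #4) → refactor-db (alice #2, bob #5); all 2 commits appear in both, in order, and the DP table's final entry dp[5][8] is also 2, so no common subsequence is longer.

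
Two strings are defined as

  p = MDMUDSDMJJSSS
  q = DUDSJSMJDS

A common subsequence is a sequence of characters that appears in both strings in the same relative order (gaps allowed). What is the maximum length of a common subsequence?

7

One common subsequence of length 7: D [2,1] → U [4,2] → D [5,3] → S [6,6] → M [8,7] → J [9,8] → S [13,10]. The LCS DP gives dp[13][10] = 7, so this is optimal.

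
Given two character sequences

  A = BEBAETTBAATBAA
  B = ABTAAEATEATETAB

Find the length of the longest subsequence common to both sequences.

Match B at A[1]=B[2]; then E at A[2]=B[6]; then A at A[4]=B[7]; then E at A[5]=B[9]; then T at A[6]=B[11]; then T at A[7]=B[13]; then A at A[10]=B[14]; then B at A[12]=B[15] — 8 characters in the same relative order in both, and the DP table's final entry dp[14][15] is also 8, so no common subsequence is longer.

8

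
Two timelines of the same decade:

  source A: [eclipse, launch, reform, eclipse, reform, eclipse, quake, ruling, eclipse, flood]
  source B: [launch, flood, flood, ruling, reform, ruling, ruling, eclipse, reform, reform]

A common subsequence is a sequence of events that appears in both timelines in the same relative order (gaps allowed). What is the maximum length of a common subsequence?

4

Taking launch [2,1], then reform [3,5], then eclipse [4,8], then reform [5,10] gives a common subsequence of length 4. The LCS DP gives dp[10][10] = 4, so this is optimal.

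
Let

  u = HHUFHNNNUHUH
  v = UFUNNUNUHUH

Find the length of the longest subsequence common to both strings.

Match U (u #3, v #1) → F (u #4, v #2) → N (u #6, v #4) → N (u #7, v #5) → N (u #8, v #7) → U (u #9, v #8) → H (u #10, v #9) → U (u #11, v #10) → H (u #12, v #11) — 9 characters in the same relative order in both. Since dp[12][11] = 9, nothing longer is possible.

9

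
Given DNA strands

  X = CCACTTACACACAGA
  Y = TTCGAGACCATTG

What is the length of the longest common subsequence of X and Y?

Taking T at X[5]=Y[1]; then T at X[6]=Y[2]; then A at X[7]=Y[5]; then A at X[9]=Y[7]; then C at X[10]=Y[8]; then C at X[12]=Y[9]; then A at X[13]=Y[10]; then G at X[14]=Y[13] gives a common subsequence of length 8, and the DP table's final entry dp[15][13] is also 8, so no common subsequence is longer.

8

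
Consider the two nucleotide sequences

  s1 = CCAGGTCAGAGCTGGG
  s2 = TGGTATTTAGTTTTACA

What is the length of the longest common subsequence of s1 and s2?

One common subsequence of length 7: G at s1[4]=s2[2], G at s1[5]=s2[3], T at s1[6]=s2[8], A at s1[8]=s2[9], G at s1[9]=s2[10], A at s1[10]=s2[15], C at s1[12]=s2[16]. The LCS DP gives dp[16][17] = 7, so this is optimal.

7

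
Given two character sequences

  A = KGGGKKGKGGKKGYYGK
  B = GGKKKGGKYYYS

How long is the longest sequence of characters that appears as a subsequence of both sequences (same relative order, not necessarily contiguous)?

One common subsequence of length 10: G at A[3]=B[1], then G at A[4]=B[2], then K at A[5]=B[3], then K at A[6]=B[4], then K at A[8]=B[5], then G at A[9]=B[6], then G at A[10]=B[7], then K at A[11]=B[8], then Y at A[14]=B[10], then Y at A[15]=B[11]. Since dp[17][12] = 10, nothing longer is possible.

10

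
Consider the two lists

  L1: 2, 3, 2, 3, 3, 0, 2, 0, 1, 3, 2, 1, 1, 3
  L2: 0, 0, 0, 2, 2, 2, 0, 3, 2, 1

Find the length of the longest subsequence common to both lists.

7

Let dp[i][j] be the LCS length of the first i values of L1 and the first j values of L2. dp[i][j] = dp[i-1][j-1]+1 when the i-th and j-th values match, else max(dp[i-1][j], dp[i][j-1]).
    ·  0  0  0  2  2  2  0  3  2  1
 ·  0  0  0  0  0  0  0  0  0  0  0
 2  0  0  0  0  1  1  1  1  1  1  1
 3  0  0  0  0  1  1  1  1  2  2  2
 2  0  0  0  0  1  2  2  2  2  3  3
 3  0  0  0  0  1  2  2  2  3  3  3
 3  0  0  0  0  1  2  2  2  3  3  3
 0  0  1  1  1  1  2  2  3  3  3  3
 2  0  1  1  1  2  2  3  3  3  4  4
 0  0  1  2  2  2  2  3  4  4  4  4
 1  0  1  2  2  2  2  3  4  4  4  5
 3  0  1  2  2  2  2  3  4  5  5  5
 2  0  1  2  2  3  3  3  4  5  6  6
 1  0  1  2  2  3  3  3  4  5  6  7
 1  0  1  2  2  3  3  3  4  5  6  7
 3  0  1  2  2  3  3  3  4  5  6  7
dp[14][10] = 7. One LCS (by backtracking along matches): 2, 2, 2, 0, 3, 2, 1.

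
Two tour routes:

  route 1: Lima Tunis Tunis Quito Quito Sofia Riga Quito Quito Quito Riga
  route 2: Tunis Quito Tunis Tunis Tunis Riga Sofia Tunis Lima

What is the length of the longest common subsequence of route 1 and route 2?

Match Tunis at route 1[2]=route 2[4], then Tunis at route 1[3]=route 2[5], then Sofia at route 1[6]=route 2[7] — 3 stops in the same relative order in both. dp[11][9] = 3 confirms this is the maximum.

3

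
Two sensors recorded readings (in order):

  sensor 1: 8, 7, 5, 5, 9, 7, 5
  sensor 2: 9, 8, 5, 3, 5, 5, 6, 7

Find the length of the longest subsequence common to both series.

4

Let dp[i][j] be the LCS length of the first i values of sensor 1 and the first j values of sensor 2. dp[i][j] = dp[i-1][j-1]+1 when the i-th and j-th values match, else max(dp[i-1][j], dp[i][j-1]).
    ·  9  8  5  3  5  5  6  7
 ·  0  0  0  0  0  0  0  0  0
 8  0  0  1  1  1  1  1  1  1
 7  0  0  1  1  1  1  1  1  2
 5  0  0  1  2  2  2  2  2  2
 5  0  0  1  2  2  3  3  3  3
 9  0  1  1  2  2  3  3  3  3
 7  0  1  1  2  2  3  3  3  4
 5  0  1  1  2  2  3  4  4  4
dp[7][8] = 4. One LCS (by backtracking along matches): 8, 5, 5, 7.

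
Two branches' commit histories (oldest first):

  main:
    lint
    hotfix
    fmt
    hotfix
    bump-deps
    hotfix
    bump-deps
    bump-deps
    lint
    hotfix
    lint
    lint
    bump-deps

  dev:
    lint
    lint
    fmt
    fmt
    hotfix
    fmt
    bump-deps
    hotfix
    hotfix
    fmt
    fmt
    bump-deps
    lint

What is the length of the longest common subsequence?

Taking lint at main[1]=dev[2] → hotfix at main[2]=dev[5] → fmt at main[3]=dev[6] → hotfix at main[4]=dev[8] → hotfix at main[6]=dev[9] → bump-deps at main[8]=dev[12] → lint at main[12]=dev[13] gives a common subsequence of length 7, and the DP table's final entry dp[13][13] is also 7, so no common subsequence is longer.

7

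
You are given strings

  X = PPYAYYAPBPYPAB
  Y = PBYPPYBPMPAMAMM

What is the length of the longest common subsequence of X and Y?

Pick P at X[1]=Y[4]; then P at X[2]=Y[5]; then Y at X[6]=Y[6]; then B at X[9]=Y[7]; then P at X[10]=Y[8]; then P at X[12]=Y[10]; then A at X[13]=Y[13]; all 7 characters appear in both, in order. The LCS DP gives dp[14][15] = 7, so this is optimal.

7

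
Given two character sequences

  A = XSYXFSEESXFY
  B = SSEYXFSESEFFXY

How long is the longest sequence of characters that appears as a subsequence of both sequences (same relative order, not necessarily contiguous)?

9

Match S [2,2], then Y [3,4], then X [4,5], then F [5,6], then S [6,7], then E [7,8], then E [8,10], then X [10,13], then Y [12,14] — 9 characters in the same relative order in both. dp[12][14] = 9 confirms this is the maximum.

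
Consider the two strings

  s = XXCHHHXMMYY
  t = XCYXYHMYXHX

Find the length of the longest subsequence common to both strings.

Match X (s #1, t #1) → X (s #2, t #4) → H (s #4, t #6) → H (s #6, t #10) → X (s #7, t #11) — 5 characters in the same relative order in both, and the DP table's final entry dp[11][11] is also 5, so no common subsequence is longer.

5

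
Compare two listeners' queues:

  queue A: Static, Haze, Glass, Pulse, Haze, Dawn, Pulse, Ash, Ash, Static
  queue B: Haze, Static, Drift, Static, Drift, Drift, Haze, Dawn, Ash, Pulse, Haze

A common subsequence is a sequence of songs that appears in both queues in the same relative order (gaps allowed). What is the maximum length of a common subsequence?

4

Pick Static [1,4] → Haze [2,7] → Pulse [4,10] → Haze [5,11]; all 4 songs appear in both, in order, and the DP table's final entry dp[10][11] is also 4, so no common subsequence is longer.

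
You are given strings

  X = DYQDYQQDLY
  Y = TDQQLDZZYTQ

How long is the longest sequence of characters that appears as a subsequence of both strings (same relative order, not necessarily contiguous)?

5

Taking D [1,2], Q [3,4], D [4,6], Y [5,9], Q [7,11] gives a common subsequence of length 5, and the DP table's final entry dp[10][11] is also 5, so no common subsequence is longer.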